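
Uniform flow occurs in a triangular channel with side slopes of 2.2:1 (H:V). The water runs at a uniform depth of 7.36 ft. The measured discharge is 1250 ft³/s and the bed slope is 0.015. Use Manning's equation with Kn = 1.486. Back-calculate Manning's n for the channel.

n = 0.0388

For a triangular section with side slope z = 2.2: A = zy² = 2.2×7.36² = 119.2 ft²; P = 2y√(1+z²) = 2×7.36×2.417 = 35.57 ft.
Hydraulic radius R = A/P = 119.2/35.57 = 3.35 ft.
Rearranging Manning's equation: n = (1.486/Q) A R^(2/3) S^(1/2) = (1.486/1250) × 119.2 × 3.35^(2/3) × √0.015 = 0.0388.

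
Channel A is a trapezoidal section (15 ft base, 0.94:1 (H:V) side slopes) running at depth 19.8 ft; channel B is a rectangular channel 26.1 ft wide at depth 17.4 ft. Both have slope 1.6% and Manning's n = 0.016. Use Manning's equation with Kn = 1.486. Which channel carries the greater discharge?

channel A

Channel A: With bottom width b = 15 ft and side slope z = 0.94: A = (b + zy)y = (15 + 0.94×19.8)×19.8 = 665.5 ft²; P = b + 2y√(1+z²) = 15 + 2×19.8×1.372 = 69.35 ft. Hydraulic radius R = A/P = 665.5/69.35 = 9.597 ft. Q_A = (1.486/0.016)·665.5·9.597^(2/3)·√0.016 = 35310 ft³/s.
Channel B: Flow area A = b·y = 26.1 × 17.4 = 454.1 ft². Wetted perimeter P = b + 2y = 26.1 + 2×17.4 = 60.9 ft. Hydraulic radius R = A/P = 454.1/60.9 = 7.457 ft. Q_B = (1.486/0.016)·454.1·7.457^(2/3)·√0.016 = 20360 ft³/s.
Q_A = 35310 ft³/s vs Q_B = 20360 ft³/s, so channel A carries more.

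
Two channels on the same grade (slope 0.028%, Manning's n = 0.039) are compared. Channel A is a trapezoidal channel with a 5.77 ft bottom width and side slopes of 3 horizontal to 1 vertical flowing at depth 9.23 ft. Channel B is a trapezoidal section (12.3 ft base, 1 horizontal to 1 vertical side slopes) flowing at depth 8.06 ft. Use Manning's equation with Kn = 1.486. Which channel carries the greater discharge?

channel A

Channel A: With bottom width b = 5.77 ft and side slope z = 3: A = (b + zy)y = (5.77 + 3×9.23)×9.23 = 308.8 ft²; P = b + 2y√(1+z²) = 5.77 + 2×9.23×3.162 = 64.15 ft. Hydraulic radius R = A/P = 308.8/64.15 = 4.815 ft. Q_A = (1.486/0.039)·308.8·4.815^(2/3)·√0.00028 = 561.4 ft³/s.
Channel B: With bottom width b = 12.3 ft and side slope z = 1: A = (b + zy)y = (12.3 + 1×8.06)×8.06 = 164.1 ft²; P = b + 2y√(1+z²) = 12.3 + 2×8.06×1.414 = 35.1 ft. Hydraulic radius R = A/P = 164.1/35.1 = 4.676 ft. Q_B = (1.486/0.039)·164.1·4.676^(2/3)·√0.00028 = 292.6 ft³/s.
Q_A = 561.4 ft³/s vs Q_B = 292.6 ft³/s, so channel A carries more.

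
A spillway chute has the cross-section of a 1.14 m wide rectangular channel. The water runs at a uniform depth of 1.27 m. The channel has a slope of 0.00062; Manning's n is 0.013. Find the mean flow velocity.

Flow area A = b·y = 1.14 × 1.27 = 1.448 m². Wetted perimeter P = b + 2y = 1.14 + 2×1.27 = 3.68 m.
Hydraulic radius R = A/P = 1.448/3.68 = 0.3934 m.
From Manning's equation, V = (1/n) R^(2/3) S^(1/2) = (1/0.013) × 0.3934^(2/3) × 0.00062^(1/2) = 1.03 m/s.

V = 1.03 m/s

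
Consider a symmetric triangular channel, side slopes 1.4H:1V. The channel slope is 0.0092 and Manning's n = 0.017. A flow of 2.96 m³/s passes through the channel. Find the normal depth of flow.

Manning's equation rearranged: A R^(2/3) = nQ / (1·√S) = 0.017 × 2.96 / (√0.0092) = 0.5246.
At y = 1.03 m: A R^(2/3) = 0.8318 — over.
At y = 0.641 m: A R^(2/3) = 0.2348 — short.
At y = 0.867 m: A R^(2/3) = 0.5254 — close enough.

y_n = 0.867 m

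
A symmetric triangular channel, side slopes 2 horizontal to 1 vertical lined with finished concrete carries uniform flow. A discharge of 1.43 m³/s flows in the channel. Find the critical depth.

At critical depth, Q² T / (g A³) = 1, i.e. A³/T = Q²/g = 1.43²/9.81 = 0.2085.
Try y = 0.754 m: A³/T = 0.4874 — over.
Try y = 0.468 m: A³/T = 0.0449 — short.
Try y = 0.636 m: A³/T = 0.2081 — close enough.

y_c = 0.636 m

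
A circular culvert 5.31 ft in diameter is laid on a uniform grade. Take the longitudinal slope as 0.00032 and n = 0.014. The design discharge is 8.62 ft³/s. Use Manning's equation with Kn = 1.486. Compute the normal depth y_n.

y_n = 1.48 ft

Manning's equation rearranged: A R^(2/3) = nQ / (1.486·√S) = 0.014 × 8.62 / (1.486 × √0.00032) = 4.54.
Trying y = 1.75 ft: A R^(2/3) = 6.275 — over.
Trying y = 1.11 ft: A R^(2/3) = 2.561 — short.
Trying y = 1.48 ft: A R^(2/3) = 4.539 — close enough.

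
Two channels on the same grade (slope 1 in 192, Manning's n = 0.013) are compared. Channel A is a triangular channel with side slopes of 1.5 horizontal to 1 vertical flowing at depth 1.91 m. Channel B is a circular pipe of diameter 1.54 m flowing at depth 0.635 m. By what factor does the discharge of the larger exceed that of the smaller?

13.4

Channel A: For a triangular section with side slope z = 1.5: A = zy² = 1.5×1.91² = 5.472 m²; P = 2y√(1+z²) = 2×1.91×1.803 = 6.887 m. Hydraulic radius R = A/P = 5.472/6.887 = 0.7946 m. Q_A = (1/0.013)·5.472·0.7946^(2/3)·√0.005208 = 26.06 m³/s.
Channel B: For a circular section of diameter D = 1.54 m at depth y = 0.635 m, the central angle is θ = 2 arccos(1 − 2y/D) = 2.789 rad. Then A = (D²/8)(θ − sin θ) = 0.7245 m² and P = Dθ/2 = 2.148 m. Hydraulic radius R = A/P = 0.7245/2.148 = 0.3373 m. Q_B = (1/0.013)·0.7245·0.3373^(2/3)·√0.005208 = 1.949 m³/s.
The larger discharge is 26.06 m³/s and the smaller is 1.949 m³/s; the ratio is 13.4.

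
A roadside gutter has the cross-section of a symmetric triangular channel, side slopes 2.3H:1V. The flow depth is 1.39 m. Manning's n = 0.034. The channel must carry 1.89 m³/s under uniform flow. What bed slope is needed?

S = 0.000381

For a triangular section with side slope z = 2.3: A = zy² = 2.3×1.39² = 4.444 m²; P = 2y√(1+z²) = 2×1.39×2.508 = 6.972 m.
Hydraulic radius R = A/P = 4.444/6.972 = 0.6374 m.
From Manning's equation, S = [nQ / (1 A R^(2/3))]² = [0.034 × 1.89 / (1 × 4.444 × 0.6374^(2/3))]² = 0.000381.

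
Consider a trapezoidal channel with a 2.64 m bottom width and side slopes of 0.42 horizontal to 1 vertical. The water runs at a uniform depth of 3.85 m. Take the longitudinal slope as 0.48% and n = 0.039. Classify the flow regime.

subcritical

With bottom width b = 2.64 m and side slope z = 0.42: A = (b + zy)y = (2.64 + 0.42×3.85)×3.85 = 16.39 m²; P = b + 2y√(1+z²) = 2.64 + 2×3.85×1.085 = 10.99 m.
Hydraulic radius R = A/P = 16.39/10.99 = 1.491 m.
V = (1/n) R^(2/3) √S = (1/0.039) × 1.491^(2/3) × √0.0048 = 2.319 m/s. Hydraulic depth D_h = A/T = 16.39/5.874 = 2.79 m.
Froude number Fr = V/√(g·D_h) = 2.319/√(9.81×2.79) = 0.443, which is less than 1, so the flow is subcritical.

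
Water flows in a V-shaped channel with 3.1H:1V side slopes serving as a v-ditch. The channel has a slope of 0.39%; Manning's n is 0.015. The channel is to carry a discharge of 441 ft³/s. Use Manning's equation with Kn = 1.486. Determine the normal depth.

y_n = 3.9 ft

Manning's equation rearranged: A R^(2/3) = nQ / (1.486·√S) = 0.015 × 441 / (1.486 × √0.0039) = 71.28.
Trying y = 4.28 ft: A R^(2/3) = 91.24 — high.
Trying y = 3.9 ft: A R^(2/3) = 71.21 — matches.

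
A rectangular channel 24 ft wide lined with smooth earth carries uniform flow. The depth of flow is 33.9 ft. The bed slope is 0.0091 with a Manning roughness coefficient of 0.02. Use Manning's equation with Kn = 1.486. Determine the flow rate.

Flow area A = b·y = 24 × 33.9 = 813.6 ft². Wetted perimeter P = b + 2y = 24 + 2×33.9 = 91.8 ft.
Hydraulic radius R = A/P = 813.6/91.8 = 8.863 ft.
Manning's equation: Q = (1.486/n) A R^(2/3) S^(1/2) = (1.486/0.02) × 813.6 × 8.863^(2/3) × 0.0091^(1/2) = 24700 ft³/s.

Q = 24700 ft³/s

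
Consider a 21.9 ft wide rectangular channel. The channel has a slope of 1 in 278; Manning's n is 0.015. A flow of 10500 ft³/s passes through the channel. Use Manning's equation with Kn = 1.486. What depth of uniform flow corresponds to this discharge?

Manning's equation rearranged: A R^(2/3) = nQ / (1.486·√S) = 0.015 × 10500 / (1.486 × √0.003597) = 1767.
Trying y = 16.9 ft: A R^(2/3) = 1308 — short.
Trying y = 21.5 ft: A R^(2/3) = 1765 — matches.

y_n = 21.5 ft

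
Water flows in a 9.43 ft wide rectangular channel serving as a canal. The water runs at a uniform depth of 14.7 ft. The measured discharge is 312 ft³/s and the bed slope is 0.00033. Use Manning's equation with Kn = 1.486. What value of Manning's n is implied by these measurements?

n = 0.028

Flow area A = b·y = 9.43 × 14.7 = 138.6 ft². Wetted perimeter P = b + 2y = 9.43 + 2×14.7 = 38.83 ft.
Hydraulic radius R = A/P = 138.6/38.83 = 3.57 ft.
Rearranging Manning's equation: n = (1.486/Q) A R^(2/3) S^(1/2) = (1.486/312) × 138.6 × 3.57^(2/3) × √0.00033 = 0.028.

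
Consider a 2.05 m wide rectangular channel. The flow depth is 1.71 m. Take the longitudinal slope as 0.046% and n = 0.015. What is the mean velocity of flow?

V = 1.06 m/s

Flow area A = b·y = 2.05 × 1.71 = 3.505 m². Wetted perimeter P = b + 2y = 2.05 + 2×1.71 = 5.47 m.
Hydraulic radius R = A/P = 3.505/5.47 = 0.6409 m.
From Manning's equation, V = (1/n) R^(2/3) S^(1/2) = (1/0.015) × 0.6409^(2/3) × 0.00046^(1/2) = 1.06 m/s.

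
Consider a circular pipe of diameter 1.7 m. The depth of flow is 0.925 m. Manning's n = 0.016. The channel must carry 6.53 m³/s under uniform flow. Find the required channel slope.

S = 0.02

For a circular section of diameter D = 1.7 m at depth y = 0.925 m, the central angle is θ = 2 arccos(1 − 2y/D) = 3.318 rad. Then A = (D²/8)(θ − sin θ) = 1.262 m² and P = Dθ/2 = 2.821 m.
Hydraulic radius R = A/P = 1.262/2.821 = 0.4475 m.
From Manning's equation, S = [nQ / (1 A R^(2/3))]² = [0.016 × 6.53 / (1 × 1.262 × 0.4475^(2/3))]² = 0.02.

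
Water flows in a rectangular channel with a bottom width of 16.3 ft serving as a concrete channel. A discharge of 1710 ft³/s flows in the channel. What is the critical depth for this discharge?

y_c = 6.99 ft

For a rectangular channel, critical depth y_c = (q²/g)^(1/3) where q = Q/b = 1710/16.3 = 104.9 ft²/s.
So y_c = (104.9²/32.2)^(1/3) = 6.99 ft.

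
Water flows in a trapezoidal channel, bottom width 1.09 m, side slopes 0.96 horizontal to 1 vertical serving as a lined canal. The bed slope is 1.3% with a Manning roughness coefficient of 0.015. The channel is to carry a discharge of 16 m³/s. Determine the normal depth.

y_n = 1.25 m

Manning's equation rearranged: A R^(2/3) = nQ / (1·√S) = 0.015 × 16 / (√0.013) = 2.105.
Trying y = 0.918 m: A R^(2/3) = 1.137 — low.
Trying y = 1.42 m: A R^(2/3) = 2.728 — high.
Trying y = 1.25 m: A R^(2/3) = 2.1 — ≈ 2.105.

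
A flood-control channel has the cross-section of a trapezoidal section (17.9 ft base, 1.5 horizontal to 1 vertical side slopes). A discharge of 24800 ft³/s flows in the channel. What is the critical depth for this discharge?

At critical depth, Q² T / (g A³) = 1, i.e. A³/T = Q²/g = 24800²/32.2 = 19100000.
Trying y = 26.2 ft: A³/T = 34880000 — over.
Trying y = 17.6 ft: A³/T = 6704000 — short.
Trying y = 22.7 ft: A³/T = 19070000 — ≈ 19100000.

y_c = 22.7 ft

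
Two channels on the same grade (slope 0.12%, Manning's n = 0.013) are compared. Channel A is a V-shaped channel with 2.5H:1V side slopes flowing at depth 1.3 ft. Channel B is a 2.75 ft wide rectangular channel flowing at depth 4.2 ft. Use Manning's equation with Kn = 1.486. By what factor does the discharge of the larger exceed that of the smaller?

Channel A: For a triangular section with side slope z = 2.5: A = zy² = 2.5×1.3² = 4.225 ft²; P = 2y√(1+z²) = 2×1.3×2.693 = 7.001 ft. Hydraulic radius R = A/P = 4.225/7.001 = 0.6035 ft. Q_A = (1.486/0.013)·4.225·0.6035^(2/3)·√0.0012 = 11.95 ft³/s.
Channel B: Flow area A = b·y = 2.75 × 4.2 = 11.55 ft². Wetted perimeter P = b + 2y = 2.75 + 2×4.2 = 11.15 ft. Hydraulic radius R = A/P = 11.55/11.15 = 1.036 ft. Q_B = (1.486/0.013)·11.55·1.036^(2/3)·√0.0012 = 46.82 ft³/s.
The larger discharge is 46.82 ft³/s and the smaller is 11.95 ft³/s; the ratio is 3.92.

3.92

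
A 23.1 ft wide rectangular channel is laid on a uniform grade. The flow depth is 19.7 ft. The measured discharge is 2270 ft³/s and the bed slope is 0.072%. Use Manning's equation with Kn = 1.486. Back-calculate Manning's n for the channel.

n = 0.03

Flow area A = b·y = 23.1 × 19.7 = 455.1 ft². Wetted perimeter P = b + 2y = 23.1 + 2×19.7 = 62.5 ft.
Hydraulic radius R = A/P = 455.1/62.5 = 7.281 ft.
Rearranging Manning's equation: n = (1.486/Q) A R^(2/3) S^(1/2) = (1.486/2270) × 455.1 × 7.281^(2/3) × √0.00072 = 0.03.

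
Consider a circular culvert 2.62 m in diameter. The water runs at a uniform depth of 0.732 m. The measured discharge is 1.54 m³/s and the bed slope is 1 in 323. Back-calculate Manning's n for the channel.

n = 0.025

For a circular section of diameter D = 2.62 m at depth y = 0.732 m, the central angle is θ = 2 arccos(1 − 2y/D) = 2.228 rad. Then A = (D²/8)(θ − sin θ) = 1.232 m² and P = Dθ/2 = 2.918 m.
Hydraulic radius R = A/P = 1.232/2.918 = 0.4222 m.
Rearranging Manning's equation: n = (1/Q) A R^(2/3) S^(1/2) = (1/1.54) × 1.232 × 0.4222^(2/3) × √0.003096 = 0.025.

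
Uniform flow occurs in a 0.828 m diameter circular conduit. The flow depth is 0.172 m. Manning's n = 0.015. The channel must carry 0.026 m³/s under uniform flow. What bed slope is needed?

For a circular section of diameter D = 0.828 m at depth y = 0.172 m, the central angle is θ = 2 arccos(1 − 2y/D) = 1.893 rad. Then A = (D²/8)(θ − sin θ) = 0.08093 m² and P = Dθ/2 = 0.7837 m.
Hydraulic radius R = A/P = 0.08093/0.7837 = 0.1033 m.
From Manning's equation, S = [nQ / (1 A R^(2/3))]² = [0.015 × 0.026 / (1 × 0.08093 × 0.1033^(2/3))]² = 0.000479.

S = 0.000479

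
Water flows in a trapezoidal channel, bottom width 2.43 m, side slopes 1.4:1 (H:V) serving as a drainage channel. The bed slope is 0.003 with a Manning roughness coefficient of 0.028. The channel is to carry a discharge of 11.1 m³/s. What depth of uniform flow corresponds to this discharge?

Manning's equation rearranged: A R^(2/3) = nQ / (1·√S) = 0.028 × 11.1 / (√0.003) = 5.674.
At y = 0.975 m: A R^(2/3) = 2.747 — too small.
At y = 1.42 m: A R^(2/3) = 5.662 — close enough.

y_n = 1.42 m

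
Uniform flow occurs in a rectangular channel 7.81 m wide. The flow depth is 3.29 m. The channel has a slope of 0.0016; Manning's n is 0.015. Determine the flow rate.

Flow area A = b·y = 7.81 × 3.29 = 25.69 m². Wetted perimeter P = b + 2y = 7.81 + 2×3.29 = 14.39 m.
Hydraulic radius R = A/P = 25.69/14.39 = 1.786 m.
Manning's equation: Q = (1/n) A R^(2/3) S^(1/2) = (1/0.015) × 25.69 × 1.786^(2/3) × 0.0016^(1/2) = 101 m³/s.

Q = 101 m³/s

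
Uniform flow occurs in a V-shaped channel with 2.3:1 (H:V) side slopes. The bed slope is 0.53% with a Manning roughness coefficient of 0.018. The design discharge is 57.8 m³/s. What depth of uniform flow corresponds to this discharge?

y_n = 2.41 m

Manning's equation rearranged: A R^(2/3) = nQ / (1·√S) = 0.018 × 57.8 / (√0.0053) = 14.29.
At y = 2.81 m: A R^(2/3) = 21.5 — over.
At y = 2.41 m: A R^(2/3) = 14.28 — matches.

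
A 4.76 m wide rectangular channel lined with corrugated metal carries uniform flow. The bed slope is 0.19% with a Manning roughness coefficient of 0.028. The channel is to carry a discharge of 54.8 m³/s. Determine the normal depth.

y_n = 5.31 m

Manning's equation rearranged: A R^(2/3) = nQ / (1·√S) = 0.028 × 54.8 / (√0.0019) = 35.2.
Try y = 4.54 m: A R^(2/3) = 29.09 — low.
Try y = 6.74 m: A R^(2/3) = 46.75 — high.
Try y = 5.31 m: A R^(2/3) = 35.2 — matches.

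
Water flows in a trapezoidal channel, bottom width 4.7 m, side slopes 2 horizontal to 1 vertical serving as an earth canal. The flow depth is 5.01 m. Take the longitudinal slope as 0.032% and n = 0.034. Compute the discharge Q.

With bottom width b = 4.7 m and side slope z = 2: A = (b + zy)y = (4.7 + 2×5.01)×5.01 = 73.75 m²; P = b + 2y√(1+z²) = 4.7 + 2×5.01×2.236 = 27.11 m.
Hydraulic radius R = A/P = 73.75/27.11 = 2.721 m.
Manning's equation: Q = (1/n) A R^(2/3) S^(1/2) = (1/0.034) × 73.75 × 2.721^(2/3) × 0.00032^(1/2) = 75.6 m³/s.

Q = 75.6 m³/s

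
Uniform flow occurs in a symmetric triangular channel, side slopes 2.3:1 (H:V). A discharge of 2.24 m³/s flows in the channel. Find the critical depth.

At critical depth, Q² T / (g A³) = 1, i.e. A³/T = Q²/g = 2.24²/9.81 = 0.5115.
At y = 0.539 m: A³/T = 0.1203 — low.
At y = 0.72 m: A³/T = 0.5118 — matches.

y_c = 0.72 m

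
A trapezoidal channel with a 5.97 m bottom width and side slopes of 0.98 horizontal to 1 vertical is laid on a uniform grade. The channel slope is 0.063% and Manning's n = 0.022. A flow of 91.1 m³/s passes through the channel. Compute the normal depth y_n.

Manning's equation rearranged: A R^(2/3) = nQ / (1·√S) = 0.022 × 91.1 / (√0.00063) = 79.85.
Try y = 3.73 m: A R^(2/3) = 60.49 — too small.
Try y = 5.5 m: A R^(2/3) = 127.7 — too large.
Try y = 4.32 m: A R^(2/3) = 79.89 — ≈ 79.85.

y_n = 4.32 m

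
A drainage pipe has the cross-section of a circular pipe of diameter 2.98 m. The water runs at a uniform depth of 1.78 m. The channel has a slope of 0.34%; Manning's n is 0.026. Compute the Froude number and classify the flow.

For a circular section of diameter D = 2.98 m at depth y = 1.78 m, the central angle is θ = 2 arccos(1 − 2y/D) = 3.533 rad. Then A = (D²/8)(θ − sin θ) = 4.346 m² and P = Dθ/2 = 5.265 m.
Hydraulic radius R = A/P = 4.346/5.265 = 0.8255 m.
V = (1/n) R^(2/3) √S = (1/0.026) × 0.8255^(2/3) × √0.0034 = 1.974 m/s. Hydraulic depth D_h = A/T = 4.346/2.923 = 1.487 m.
Froude number Fr = V/√(g·D_h) = 1.974/√(9.81×1.487) = 0.517, which is less than 1, so the flow is subcritical.

subcritical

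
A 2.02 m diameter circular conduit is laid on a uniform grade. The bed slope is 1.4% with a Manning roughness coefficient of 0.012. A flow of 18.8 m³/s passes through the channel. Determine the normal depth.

y_n = 1.55 m

Manning's equation rearranged: A R^(2/3) = nQ / (1·√S) = 0.012 × 18.8 / (√0.014) = 1.907.
Trying y = 1.72 m: A R^(2/3) = 2.097 — too large.
Trying y = 1.55 m: A R^(2/3) = 1.902 — matches.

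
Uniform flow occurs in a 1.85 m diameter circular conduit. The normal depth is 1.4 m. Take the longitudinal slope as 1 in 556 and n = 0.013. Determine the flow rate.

Q = 4.83 m³/s

For a circular section of diameter D = 1.85 m at depth y = 1.4 m, the central angle is θ = 2 arccos(1 − 2y/D) = 4.22 rad. Then A = (D²/8)(θ − sin θ) = 2.182 m² and P = Dθ/2 = 3.904 m.
Hydraulic radius R = A/P = 2.182/3.904 = 0.5591 m.
Manning's equation: Q = (1/n) A R^(2/3) S^(1/2) = (1/0.013) × 2.182 × 0.5591^(2/3) × 0.001799^(1/2) = 4.83 m³/s.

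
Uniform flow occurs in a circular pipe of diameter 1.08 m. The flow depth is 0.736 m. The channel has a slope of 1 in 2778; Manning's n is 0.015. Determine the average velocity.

V = 0.588 m/s

For a circular section of diameter D = 1.08 m at depth y = 0.736 m, the central angle is θ = 2 arccos(1 − 2y/D) = 3.884 rad. Then A = (D²/8)(θ − sin θ) = 0.665 m² and P = Dθ/2 = 2.098 m.
Hydraulic radius R = A/P = 0.665/2.098 = 0.317 m.
From Manning's equation, V = (1/n) R^(2/3) S^(1/2) = (1/0.015) × 0.317^(2/3) × 0.00036^(1/2) = 0.588 m/s.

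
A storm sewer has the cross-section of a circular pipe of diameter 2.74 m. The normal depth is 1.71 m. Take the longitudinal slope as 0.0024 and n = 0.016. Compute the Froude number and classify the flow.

subcritical

For a circular section of diameter D = 2.74 m at depth y = 1.71 m, the central angle is θ = 2 arccos(1 − 2y/D) = 3.643 rad. Then A = (D²/8)(θ − sin θ) = 3.87 m² and P = Dθ/2 = 4.991 m.
Hydraulic radius R = A/P = 3.87/4.991 = 0.7754 m.
V = (1/n) R^(2/3) √S = (1/0.016) × 0.7754^(2/3) × √0.0024 = 2.584 m/s. Hydraulic depth D_h = A/T = 3.87/2.654 = 1.458 m.
Froude number Fr = V/√(g·D_h) = 2.584/√(9.81×1.458) = 0.683, which is less than 1, so the flow is subcritical.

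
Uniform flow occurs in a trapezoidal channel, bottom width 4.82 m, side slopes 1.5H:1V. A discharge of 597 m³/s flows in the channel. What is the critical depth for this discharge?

At critical depth, Q² T / (g A³) = 1, i.e. A³/T = Q²/g = 597²/9.81 = 36330.
Trying y = 7.91 m: A³/T = 80520 — over.
Trying y = 5.21 m: A³/T = 13950 — short.
Trying y = 6.56 m: A³/T = 36300 — close enough.

y_c = 6.56 m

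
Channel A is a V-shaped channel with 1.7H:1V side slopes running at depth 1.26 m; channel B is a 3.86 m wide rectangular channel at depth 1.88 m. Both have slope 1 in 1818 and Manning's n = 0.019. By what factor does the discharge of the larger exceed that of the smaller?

3.91

Channel A: For a triangular section with side slope z = 1.7: A = zy² = 1.7×1.26² = 2.699 m²; P = 2y√(1+z²) = 2×1.26×1.972 = 4.97 m. Hydraulic radius R = A/P = 2.699/4.97 = 0.543 m. Q_A = (1/0.019)·2.699·0.543^(2/3)·√0.0005501 = 2.217 m³/s.
Channel B: Flow area A = b·y = 3.86 × 1.88 = 7.257 m². Wetted perimeter P = b + 2y = 3.86 + 2×1.88 = 7.62 m. Hydraulic radius R = A/P = 7.257/7.62 = 0.9523 m. Q_B = (1/0.019)·7.257·0.9523^(2/3)·√0.0005501 = 8.671 m³/s.
The larger discharge is 8.671 m³/s and the smaller is 2.217 m³/s; the ratio is 3.91.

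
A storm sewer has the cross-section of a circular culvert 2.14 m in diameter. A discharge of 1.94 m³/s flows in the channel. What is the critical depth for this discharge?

y_c = 0.643 m

At critical depth, Q² T / (g A³) = 1, i.e. A³/T = Q²/g = 1.94²/9.81 = 0.3836.
At y = 0.699 m: A³/T = 0.5297 — over.
At y = 0.643 m: A³/T = 0.3834 — close enough.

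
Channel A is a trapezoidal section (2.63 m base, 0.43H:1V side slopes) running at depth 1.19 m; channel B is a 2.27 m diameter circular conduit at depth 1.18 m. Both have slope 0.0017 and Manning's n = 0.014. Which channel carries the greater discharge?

Channel A: With bottom width b = 2.63 m and side slope z = 0.43: A = (b + zy)y = (2.63 + 0.43×1.19)×1.19 = 3.739 m²; P = b + 2y√(1+z²) = 2.63 + 2×1.19×1.089 = 5.221 m. Hydraulic radius R = A/P = 3.739/5.221 = 0.7161 m. Q_A = (1/0.014)·3.739·0.7161^(2/3)·√0.0017 = 8.813 m³/s.
Channel B: For a circular section of diameter D = 2.27 m at depth y = 1.18 m, the central angle is θ = 2 arccos(1 − 2y/D) = 3.221 rad. Then A = (D²/8)(θ − sin θ) = 2.126 m² and P = Dθ/2 = 3.656 m. Hydraulic radius R = A/P = 2.126/3.656 = 0.5815 m. Q_B = (1/0.014)·2.126·0.5815^(2/3)·√0.0017 = 4.361 m³/s.
Q_A = 8.813 m³/s vs Q_B = 4.361 m³/s, so channel A carries more.

channel A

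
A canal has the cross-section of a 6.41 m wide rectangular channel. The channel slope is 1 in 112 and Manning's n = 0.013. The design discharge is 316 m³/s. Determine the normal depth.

y_n = 4.47 m

Manning's equation rearranged: A R^(2/3) = nQ / (1·√S) = 0.013 × 316 / (√0.008929) = 43.47.
Trying y = 5.13 m: A R^(2/3) = 51.72 — over.
Trying y = 3.76 m: A R^(2/3) = 34.74 — short.
Trying y = 4.47 m: A R^(2/3) = 43.44 — ≈ 43.47.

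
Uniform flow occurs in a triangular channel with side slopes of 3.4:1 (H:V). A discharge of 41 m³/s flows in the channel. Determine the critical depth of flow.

At critical depth, Q² T / (g A³) = 1, i.e. A³/T = Q²/g = 41²/9.81 = 171.4.
At y = 1.46 m: A³/T = 38.34 — too small.
At y = 2.37 m: A³/T = 432.2 — too large.
At y = 1.97 m: A³/T = 171.5 — ≈ 171.4.

y_c = 1.97 m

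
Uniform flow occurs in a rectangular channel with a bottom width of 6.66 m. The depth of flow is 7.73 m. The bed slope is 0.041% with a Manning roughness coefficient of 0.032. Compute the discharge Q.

Q = 57.2 m³/s

Flow area A = b·y = 6.66 × 7.73 = 51.48 m². Wetted perimeter P = b + 2y = 6.66 + 2×7.73 = 22.12 m.
Hydraulic radius R = A/P = 51.48/22.12 = 2.327 m.
Manning's equation: Q = (1/n) A R^(2/3) S^(1/2) = (1/0.032) × 51.48 × 2.327^(2/3) × 0.00041^(1/2) = 57.2 m³/s.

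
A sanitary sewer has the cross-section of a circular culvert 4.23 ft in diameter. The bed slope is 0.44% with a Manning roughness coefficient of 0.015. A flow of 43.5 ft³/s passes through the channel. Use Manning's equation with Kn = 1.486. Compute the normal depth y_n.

y_n = 2 ft

Manning's equation rearranged: A R^(2/3) = nQ / (1.486·√S) = 0.015 × 43.5 / (1.486 × √0.0044) = 6.62.
Try y = 2.49 ft: A R^(2/3) = 9.516 — over.
Try y = 1.55 ft: A R^(2/3) = 4.18 — short.
Try y = 2 ft: A R^(2/3) = 6.626 — ≈ 6.62.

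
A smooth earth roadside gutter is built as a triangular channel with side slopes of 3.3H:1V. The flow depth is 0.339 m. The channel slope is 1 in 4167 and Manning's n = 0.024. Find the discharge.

Q = 0.0728 m³/s

For a triangular section with side slope z = 3.3: A = zy² = 3.3×0.339² = 0.3792 m²; P = 2y√(1+z²) = 2×0.339×3.448 = 2.338 m.
Hydraulic radius R = A/P = 0.3792/2.338 = 0.1622 m.
Manning's equation: Q = (1/n) A R^(2/3) S^(1/2) = (1/0.024) × 0.3792 × 0.1622^(2/3) × 0.00024^(1/2) = 0.0728 m³/s.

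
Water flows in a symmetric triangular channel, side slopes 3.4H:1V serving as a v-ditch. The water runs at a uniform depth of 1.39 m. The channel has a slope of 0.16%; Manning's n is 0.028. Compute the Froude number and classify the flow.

For a triangular section with side slope z = 3.4: A = zy² = 3.4×1.39² = 6.569 m²; P = 2y√(1+z²) = 2×1.39×3.544 = 9.852 m.
Hydraulic radius R = A/P = 6.569/9.852 = 0.6668 m.
V = (1/n) R^(2/3) √S = (1/0.028) × 0.6668^(2/3) × √0.0016 = 1.09 m/s. Hydraulic depth D_h = A/T = 6.569/9.452 = 0.695 m.
Froude number Fr = V/√(g·D_h) = 1.09/√(9.81×0.695) = 0.418, which is less than 1, so the flow is subcritical.

subcritical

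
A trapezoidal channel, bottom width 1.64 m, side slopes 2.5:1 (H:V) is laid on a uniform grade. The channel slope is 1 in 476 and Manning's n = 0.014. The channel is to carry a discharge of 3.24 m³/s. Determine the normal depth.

y_n = 0.597 m

Manning's equation rearranged: A R^(2/3) = nQ / (1·√S) = 0.014 × 3.24 / (√0.002101) = 0.9896.
Try y = 0.529 m: A R^(2/3) = 0.777 — low.
Try y = 0.739 m: A R^(2/3) = 1.533 — high.
Try y = 0.597 m: A R^(2/3) = 0.99 — matches.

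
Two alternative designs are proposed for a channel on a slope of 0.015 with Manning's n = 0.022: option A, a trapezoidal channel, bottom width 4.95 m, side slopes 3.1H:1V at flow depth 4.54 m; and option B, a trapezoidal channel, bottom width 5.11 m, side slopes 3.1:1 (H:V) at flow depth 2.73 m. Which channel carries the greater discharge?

Channel A: With bottom width b = 4.95 m and side slope z = 3.1: A = (b + zy)y = (4.95 + 3.1×4.54)×4.54 = 86.37 m²; P = b + 2y√(1+z²) = 4.95 + 2×4.54×3.257 = 34.53 m. Hydraulic radius R = A/P = 86.37/34.53 = 2.502 m. Q_A = (1/0.022)·86.37·2.502^(2/3)·√0.015 = 886 m³/s.
Channel B: With bottom width b = 5.11 m and side slope z = 3.1: A = (b + zy)y = (5.11 + 3.1×2.73)×2.73 = 37.05 m²; P = b + 2y√(1+z²) = 5.11 + 2×2.73×3.257 = 22.89 m. Hydraulic radius R = A/P = 37.05/22.89 = 1.618 m. Q_B = (1/0.022)·37.05·1.618^(2/3)·√0.015 = 284.4 m³/s.
Q_A = 886 m³/s vs Q_B = 284.4 m³/s, so channel A carries more.

channel A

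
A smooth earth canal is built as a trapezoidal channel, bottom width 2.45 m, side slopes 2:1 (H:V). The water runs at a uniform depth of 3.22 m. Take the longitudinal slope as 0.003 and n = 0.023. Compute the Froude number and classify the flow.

With bottom width b = 2.45 m and side slope z = 2: A = (b + zy)y = (2.45 + 2×3.22)×3.22 = 28.63 m²; P = b + 2y√(1+z²) = 2.45 + 2×3.22×2.236 = 16.85 m.
Hydraulic radius R = A/P = 28.63/16.85 = 1.699 m.
V = (1/n) R^(2/3) √S = (1/0.023) × 1.699^(2/3) × √0.003 = 3.391 m/s. Hydraulic depth D_h = A/T = 28.63/15.33 = 1.867 m.
Froude number Fr = V/√(g·D_h) = 3.391/√(9.81×1.867) = 0.792, which is less than 1, so the flow is subcritical.

subcritical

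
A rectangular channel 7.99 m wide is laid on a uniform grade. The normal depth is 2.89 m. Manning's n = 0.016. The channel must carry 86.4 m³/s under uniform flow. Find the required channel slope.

Flow area A = b·y = 7.99 × 2.89 = 23.09 m². Wetted perimeter P = b + 2y = 7.99 + 2×2.89 = 13.77 m.
Hydraulic radius R = A/P = 23.09/13.77 = 1.677 m.
From Manning's equation, S = [nQ / (1 A R^(2/3))]² = [0.016 × 86.4 / (1 × 23.09 × 1.677^(2/3))]² = 0.0018.

S = 0.0018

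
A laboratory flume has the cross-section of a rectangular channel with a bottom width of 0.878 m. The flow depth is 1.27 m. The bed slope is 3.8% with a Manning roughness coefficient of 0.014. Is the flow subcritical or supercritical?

supercritical

Flow area A = b·y = 0.878 × 1.27 = 1.115 m². Wetted perimeter P = b + 2y = 0.878 + 2×1.27 = 3.418 m.
Hydraulic radius R = A/P = 1.115/3.418 = 0.3262 m.
V = (1/n) R^(2/3) √S = (1/0.014) × 0.3262^(2/3) × √0.038 = 6.599 m/s. Hydraulic depth D_h = A/T = 1.115/0.878 = 1.27 m.
Froude number Fr = V/√(g·D_h) = 6.599/√(9.81×1.27) = 1.87, which is greater than 1, so the flow is supercritical.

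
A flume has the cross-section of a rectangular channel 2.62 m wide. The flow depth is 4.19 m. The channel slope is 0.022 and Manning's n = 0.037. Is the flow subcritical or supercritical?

Flow area A = b·y = 2.62 × 4.19 = 10.98 m². Wetted perimeter P = b + 2y = 2.62 + 2×4.19 = 11 m.
Hydraulic radius R = A/P = 10.98/11 = 0.998 m.
V = (1/n) R^(2/3) √S = (1/0.037) × 0.998^(2/3) × √0.022 = 4.003 m/s. Hydraulic depth D_h = A/T = 10.98/2.62 = 4.19 m.
Froude number Fr = V/√(g·D_h) = 4.003/√(9.81×4.19) = 0.624, which is less than 1, so the flow is subcritical.

subcritical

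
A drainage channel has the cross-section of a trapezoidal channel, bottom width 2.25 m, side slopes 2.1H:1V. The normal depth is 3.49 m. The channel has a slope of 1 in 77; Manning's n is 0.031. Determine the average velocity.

V = 5.46 m/s

With bottom width b = 2.25 m and side slope z = 2.1: A = (b + zy)y = (2.25 + 2.1×3.49)×3.49 = 33.43 m²; P = b + 2y√(1+z²) = 2.25 + 2×3.49×2.326 = 18.49 m.
Hydraulic radius R = A/P = 33.43/18.49 = 1.809 m.
From Manning's equation, V = (1/n) R^(2/3) S^(1/2) = (1/0.031) × 1.809^(2/3) × 0.01299^(1/2) = 5.46 m/s.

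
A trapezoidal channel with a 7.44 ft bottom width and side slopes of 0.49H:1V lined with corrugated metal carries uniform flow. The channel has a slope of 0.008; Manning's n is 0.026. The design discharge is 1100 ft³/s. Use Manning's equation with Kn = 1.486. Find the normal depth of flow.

Manning's equation rearranged: A R^(2/3) = nQ / (1.486·√S) = 0.026 × 1100 / (1.486 × √0.008) = 215.2.
Trying y = 8.85 ft: A R^(2/3) = 255.5 — too large.
Trying y = 6.92 ft: A R^(2/3) = 165.4 — too small.
Trying y = 8.04 ft: A R^(2/3) = 215.3 — close enough.

y_n = 8.04 ft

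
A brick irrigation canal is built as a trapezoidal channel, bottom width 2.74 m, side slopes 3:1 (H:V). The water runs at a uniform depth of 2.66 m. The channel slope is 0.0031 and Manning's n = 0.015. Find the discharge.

Q = 136 m³/s

With bottom width b = 2.74 m and side slope z = 3: A = (b + zy)y = (2.74 + 3×2.66)×2.66 = 28.52 m²; P = b + 2y√(1+z²) = 2.74 + 2×2.66×3.162 = 19.56 m.
Hydraulic radius R = A/P = 28.52/19.56 = 1.458 m.
Manning's equation: Q = (1/n) A R^(2/3) S^(1/2) = (1/0.015) × 28.52 × 1.458^(2/3) × 0.0031^(1/2) = 136 m³/s.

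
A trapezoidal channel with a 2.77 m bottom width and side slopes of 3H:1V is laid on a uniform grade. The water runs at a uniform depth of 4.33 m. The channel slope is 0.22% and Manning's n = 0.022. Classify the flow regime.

With bottom width b = 2.77 m and side slope z = 3: A = (b + zy)y = (2.77 + 3×4.33)×4.33 = 68.24 m²; P = b + 2y√(1+z²) = 2.77 + 2×4.33×3.162 = 30.16 m.
Hydraulic radius R = A/P = 68.24/30.16 = 2.263 m.
V = (1/n) R^(2/3) √S = (1/0.022) × 2.263^(2/3) × √0.0022 = 3.675 m/s. Hydraulic depth D_h = A/T = 68.24/28.75 = 2.374 m.
Froude number Fr = V/√(g·D_h) = 3.675/√(9.81×2.374) = 0.762, which is less than 1, so the flow is subcritical.

subcritical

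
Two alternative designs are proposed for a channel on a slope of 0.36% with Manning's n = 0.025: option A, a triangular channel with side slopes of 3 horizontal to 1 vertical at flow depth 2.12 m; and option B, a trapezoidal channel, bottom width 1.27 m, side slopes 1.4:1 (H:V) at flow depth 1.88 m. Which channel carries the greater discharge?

Channel A: For a triangular section with side slope z = 3: A = zy² = 3×2.12² = 13.48 m²; P = 2y√(1+z²) = 2×2.12×3.162 = 13.41 m. Hydraulic radius R = A/P = 13.48/13.41 = 1.006 m. Q_A = (1/0.025)·13.48·1.006^(2/3)·√0.0036 = 32.48 m³/s.
Channel B: With bottom width b = 1.27 m and side slope z = 1.4: A = (b + zy)y = (1.27 + 1.4×1.88)×1.88 = 7.336 m²; P = b + 2y√(1+z²) = 1.27 + 2×1.88×1.72 = 7.739 m. Hydraulic radius R = A/P = 7.336/7.739 = 0.9479 m. Q_B = (1/0.025)·7.336·0.9479^(2/3)·√0.0036 = 16.99 m³/s.
Q_A = 32.48 m³/s vs Q_B = 16.99 m³/s, so channel A carries more.

channel A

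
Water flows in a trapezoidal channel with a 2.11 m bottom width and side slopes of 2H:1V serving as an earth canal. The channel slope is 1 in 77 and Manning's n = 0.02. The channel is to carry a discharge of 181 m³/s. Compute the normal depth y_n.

Manning's equation rearranged: A R^(2/3) = nQ / (1·√S) = 0.02 × 181 / (√0.01299) = 31.77.
Trying y = 3.34 m: A R^(2/3) = 42.18 — too large.
Trying y = 2.47 m: A R^(2/3) = 20.99 — too small.
Trying y = 2.96 m: A R^(2/3) = 31.82 — matches.

y_n = 2.96 m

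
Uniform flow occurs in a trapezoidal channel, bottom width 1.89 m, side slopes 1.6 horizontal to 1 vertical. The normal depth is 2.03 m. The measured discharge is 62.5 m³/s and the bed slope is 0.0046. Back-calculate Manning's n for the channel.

With bottom width b = 1.89 m and side slope z = 1.6: A = (b + zy)y = (1.89 + 1.6×2.03)×2.03 = 10.43 m²; P = b + 2y√(1+z²) = 1.89 + 2×2.03×1.887 = 9.55 m.
Hydraulic radius R = A/P = 10.43/9.55 = 1.092 m.
Rearranging Manning's equation: n = (1/Q) A R^(2/3) S^(1/2) = (1/62.5) × 10.43 × 1.092^(2/3) × √0.0046 = 0.012.

n = 0.012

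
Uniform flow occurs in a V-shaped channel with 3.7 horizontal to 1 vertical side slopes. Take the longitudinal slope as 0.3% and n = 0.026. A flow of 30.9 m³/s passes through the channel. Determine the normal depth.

y_n = 2.01 m

Manning's equation rearranged: A R^(2/3) = nQ / (1·√S) = 0.026 × 30.9 / (√0.003) = 14.67.
At y = 1.72 m: A R^(2/3) = 9.669 — low.
At y = 2.46 m: A R^(2/3) = 25.11 — high.
At y = 2.01 m: A R^(2/3) = 14.65 — close enough.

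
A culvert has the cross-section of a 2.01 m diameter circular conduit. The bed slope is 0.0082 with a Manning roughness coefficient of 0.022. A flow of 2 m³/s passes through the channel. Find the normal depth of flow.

Manning's equation rearranged: A R^(2/3) = nQ / (1·√S) = 0.022 × 2 / (√0.0082) = 0.4859.
Trying y = 0.596 m: A R^(2/3) = 0.384 — too small.
Trying y = 0.674 m: A R^(2/3) = 0.4863 — ≈ 0.4859.

y_n = 0.674 m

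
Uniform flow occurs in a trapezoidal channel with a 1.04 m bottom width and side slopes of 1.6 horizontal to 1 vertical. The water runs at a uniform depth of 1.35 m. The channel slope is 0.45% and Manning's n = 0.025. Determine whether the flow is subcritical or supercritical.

With bottom width b = 1.04 m and side slope z = 1.6: A = (b + zy)y = (1.04 + 1.6×1.35)×1.35 = 4.32 m²; P = b + 2y√(1+z²) = 1.04 + 2×1.35×1.887 = 6.134 m.
Hydraulic radius R = A/P = 4.32/6.134 = 0.7042 m.
V = (1/n) R^(2/3) √S = (1/0.025) × 0.7042^(2/3) × √0.0045 = 2.124 m/s. Hydraulic depth D_h = A/T = 4.32/5.36 = 0.806 m.
Froude number Fr = V/√(g·D_h) = 2.124/√(9.81×0.806) = 0.755, which is less than 1, so the flow is subcritical.

subcritical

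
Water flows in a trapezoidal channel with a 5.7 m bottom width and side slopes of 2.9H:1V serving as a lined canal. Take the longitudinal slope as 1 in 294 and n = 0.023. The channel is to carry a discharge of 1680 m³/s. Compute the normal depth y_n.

Manning's equation rearranged: A R^(2/3) = nQ / (1·√S) = 0.023 × 1680 / (√0.003401) = 662.5.
Trying y = 10.1 m: A R^(2/3) = 1064 — too large.
Trying y = 6.77 m: A R^(2/3) = 405.2 — too small.
Trying y = 8.31 m: A R^(2/3) = 661.8 — close enough.

y_n = 8.31 m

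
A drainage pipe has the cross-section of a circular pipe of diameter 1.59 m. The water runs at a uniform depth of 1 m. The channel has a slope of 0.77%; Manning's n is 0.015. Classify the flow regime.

For a circular section of diameter D = 1.59 m at depth y = 1 m, the central angle is θ = 2 arccos(1 − 2y/D) = 3.663 rad. Then A = (D²/8)(θ − sin θ) = 1.315 m² and P = Dθ/2 = 2.912 m.
Hydraulic radius R = A/P = 1.315/2.912 = 0.4516 m.
V = (1/n) R^(2/3) √S = (1/0.015) × 0.4516^(2/3) × √0.0077 = 3.443 m/s. Hydraulic depth D_h = A/T = 1.315/1.536 = 0.856 m.
Froude number Fr = V/√(g·D_h) = 3.443/√(9.81×0.856) = 1.19, which is greater than 1, so the flow is supercritical.

supercritical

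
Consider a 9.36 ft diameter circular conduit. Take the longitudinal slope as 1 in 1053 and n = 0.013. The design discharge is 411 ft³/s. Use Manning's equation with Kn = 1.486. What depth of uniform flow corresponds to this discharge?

y_n = 7.37 ft

Manning's equation rearranged: A R^(2/3) = nQ / (1.486·√S) = 0.013 × 411 / (1.486 × √0.0009497) = 116.7.
Trying y = 6.58 ft: A R^(2/3) = 102.1 — short.
Trying y = 8.7 ft: A R^(2/3) = 130.4 — over.
Trying y = 7.37 ft: A R^(2/3) = 116.7 — ≈ 116.7.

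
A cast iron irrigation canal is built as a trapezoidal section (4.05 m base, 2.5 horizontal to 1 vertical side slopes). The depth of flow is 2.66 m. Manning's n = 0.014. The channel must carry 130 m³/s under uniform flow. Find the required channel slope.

With bottom width b = 4.05 m and side slope z = 2.5: A = (b + zy)y = (4.05 + 2.5×2.66)×2.66 = 28.46 m²; P = b + 2y√(1+z²) = 4.05 + 2×2.66×2.693 = 18.37 m.
Hydraulic radius R = A/P = 28.46/18.37 = 1.549 m.
From Manning's equation, S = [nQ / (1 A R^(2/3))]² = [0.014 × 130 / (1 × 28.46 × 1.549^(2/3))]² = 0.00228.

S = 0.00228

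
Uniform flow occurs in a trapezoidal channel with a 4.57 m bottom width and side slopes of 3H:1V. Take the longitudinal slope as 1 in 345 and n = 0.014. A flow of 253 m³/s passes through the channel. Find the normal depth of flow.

y_n = 3.16 m

Manning's equation rearranged: A R^(2/3) = nQ / (1·√S) = 0.014 × 253 / (√0.002899) = 65.79.
Try y = 3.82 m: A R^(2/3) = 101.4 — over.
Try y = 2.68 m: A R^(2/3) = 45.66 — short.
Try y = 3.16 m: A R^(2/3) = 65.89 — matches.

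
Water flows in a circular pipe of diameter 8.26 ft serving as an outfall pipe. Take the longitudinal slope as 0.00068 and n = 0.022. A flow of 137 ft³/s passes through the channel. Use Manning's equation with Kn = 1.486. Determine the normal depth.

Manning's equation rearranged: A R^(2/3) = nQ / (1.486·√S) = 0.022 × 137 / (1.486 × √0.00068) = 77.78.
At y = 7.54 ft: A R^(2/3) = 93.08 — over.
At y = 5.42 ft: A R^(2/3) = 66.62 — short.
At y = 6.1 ft: A R^(2/3) = 77.81 — close enough.

y_n = 6.1 ft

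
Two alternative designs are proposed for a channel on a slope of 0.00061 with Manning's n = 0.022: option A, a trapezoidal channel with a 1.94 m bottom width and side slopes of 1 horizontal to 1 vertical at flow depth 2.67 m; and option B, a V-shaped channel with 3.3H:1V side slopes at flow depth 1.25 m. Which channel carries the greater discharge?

Channel A: With bottom width b = 1.94 m and side slope z = 1: A = (b + zy)y = (1.94 + 1×2.67)×2.67 = 12.31 m²; P = b + 2y√(1+z²) = 1.94 + 2×2.67×1.414 = 9.492 m. Hydraulic radius R = A/P = 12.31/9.492 = 1.297 m. Q_A = (1/0.022)·12.31·1.297^(2/3)·√0.00061 = 16.43 m³/s.
Channel B: For a triangular section with side slope z = 3.3: A = zy² = 3.3×1.25² = 5.156 m²; P = 2y√(1+z²) = 2×1.25×3.448 = 8.62 m. Hydraulic radius R = A/P = 5.156/8.62 = 0.5981 m. Q_B = (1/0.022)·5.156·0.5981^(2/3)·√0.00061 = 4.109 m³/s.
Q_A = 16.43 m³/s vs Q_B = 4.109 m³/s, so channel A carries more.

channel A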